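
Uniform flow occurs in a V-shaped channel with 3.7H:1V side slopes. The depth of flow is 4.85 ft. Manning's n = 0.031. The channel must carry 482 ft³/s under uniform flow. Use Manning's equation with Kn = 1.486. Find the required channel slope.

S = 0.00429

For a triangular section with side slope z = 3.7: A = zy² = 3.7×4.85² = 87.03 ft²; P = 2y√(1+z²) = 2×4.85×3.833 = 37.18 ft.
Hydraulic radius R = A/P = 87.03/37.18 = 2.341 ft.
From Manning's equation, S = [nQ / (1.486 A R^(2/3))]² = [0.031 × 482 / (1.486 × 87.03 × 2.341^(2/3))]² = 0.00429.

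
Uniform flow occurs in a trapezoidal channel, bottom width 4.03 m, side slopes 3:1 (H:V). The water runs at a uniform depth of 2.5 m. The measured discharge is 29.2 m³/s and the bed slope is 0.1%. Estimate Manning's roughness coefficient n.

With bottom width b = 4.03 m and side slope z = 3: A = (b + zy)y = (4.03 + 3×2.5)×2.5 = 28.83 m²; P = b + 2y√(1+z²) = 4.03 + 2×2.5×3.162 = 19.84 m.
Hydraulic radius R = A/P = 28.83/19.84 = 1.453 m.
Rearranging Manning's equation: n = (1/Q) A R^(2/3) S^(1/2) = (1/29.2) × 28.83 × 1.453^(2/3) × √0.001 = 0.04.

n = 0.04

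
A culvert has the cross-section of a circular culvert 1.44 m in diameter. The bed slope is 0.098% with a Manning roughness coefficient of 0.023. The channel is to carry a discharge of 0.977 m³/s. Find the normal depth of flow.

Manning's equation rearranged: A R^(2/3) = nQ / (1·√S) = 0.023 × 0.977 / (√0.00098) = 0.7178.
Trying y = 0.797 m: A R^(2/3) = 0.4877 — short.
Trying y = 1.04 m: A R^(2/3) = 0.7181 — matches.

y_n = 1.04 m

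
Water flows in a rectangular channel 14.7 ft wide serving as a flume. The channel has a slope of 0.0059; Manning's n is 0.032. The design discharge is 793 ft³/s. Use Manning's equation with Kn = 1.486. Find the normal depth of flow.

Manning's equation rearranged: A R^(2/3) = nQ / (1.486·√S) = 0.032 × 793 / (1.486 × √0.0059) = 222.3.
At y = 4.97 ft: A R^(2/3) = 150.8 — low.
At y = 7.44 ft: A R^(2/3) = 261.5 — high.
At y = 6.59 ft: A R^(2/3) = 222.2 — matches.

y_n = 6.59 ft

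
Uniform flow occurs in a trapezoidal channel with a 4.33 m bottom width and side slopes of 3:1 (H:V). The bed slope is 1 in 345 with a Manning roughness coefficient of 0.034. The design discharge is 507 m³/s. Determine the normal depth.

Manning's equation rearranged: A R^(2/3) = nQ / (1·√S) = 0.034 × 507 / (√0.002899) = 320.2.
Try y = 5.13 m: A R^(2/3) = 198.6 — too small.
Try y = 7.65 m: A R^(2/3) = 522.3 — too large.
Try y = 6.26 m: A R^(2/3) = 320.3 — matches.

y_n = 6.26 m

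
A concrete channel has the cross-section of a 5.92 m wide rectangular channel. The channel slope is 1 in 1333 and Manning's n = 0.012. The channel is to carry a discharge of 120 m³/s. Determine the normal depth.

y_n = 5.69 m

Manning's equation rearranged: A R^(2/3) = nQ / (1·√S) = 0.012 × 120 / (√0.0007502) = 52.57.
At y = 6.36 m: A R^(2/3) = 60.16 — too large.
At y = 4.82 m: A R^(2/3) = 42.75 — too small.
At y = 5.69 m: A R^(2/3) = 52.52 — ≈ 52.57.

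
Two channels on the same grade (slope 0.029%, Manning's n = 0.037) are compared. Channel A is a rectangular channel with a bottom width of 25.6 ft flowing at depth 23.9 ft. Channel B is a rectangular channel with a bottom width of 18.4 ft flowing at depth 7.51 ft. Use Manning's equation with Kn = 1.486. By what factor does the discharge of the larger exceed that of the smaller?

7.07

Channel A: Flow area A = b·y = 25.6 × 23.9 = 611.8 ft². Wetted perimeter P = b + 2y = 25.6 + 2×23.9 = 73.4 ft. Hydraulic radius R = A/P = 611.8/73.4 = 8.336 ft. Q_A = (1.486/0.037)·611.8·8.336^(2/3)·√0.00029 = 1720 ft³/s.
Channel B: Flow area A = b·y = 18.4 × 7.51 = 138.2 ft². Wetted perimeter P = b + 2y = 18.4 + 2×7.51 = 33.42 ft. Hydraulic radius R = A/P = 138.2/33.42 = 4.135 ft. Q_B = (1.486/0.037)·138.2·4.135^(2/3)·√0.00029 = 243.5 ft³/s.
The larger discharge is 1720 ft³/s and the smaller is 243.5 ft³/s; the ratio is 7.07.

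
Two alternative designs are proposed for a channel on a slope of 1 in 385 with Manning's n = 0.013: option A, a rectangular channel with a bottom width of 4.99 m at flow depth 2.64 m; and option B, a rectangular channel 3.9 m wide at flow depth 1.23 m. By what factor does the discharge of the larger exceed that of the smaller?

3.91

Channel A: Flow area A = b·y = 4.99 × 2.64 = 13.17 m². Wetted perimeter P = b + 2y = 4.99 + 2×2.64 = 10.27 m. Hydraulic radius R = A/P = 13.17/10.27 = 1.283 m. Q_A = (1/0.013)·13.17·1.283^(2/3)·√0.002597 = 60.97 m³/s.
Channel B: Flow area A = b·y = 3.9 × 1.23 = 4.797 m². Wetted perimeter P = b + 2y = 3.9 + 2×1.23 = 6.36 m. Hydraulic radius R = A/P = 4.797/6.36 = 0.7542 m. Q_B = (1/0.013)·4.797·0.7542^(2/3)·√0.002597 = 15.58 m³/s.
The larger discharge is 60.97 m³/s and the smaller is 15.58 m³/s; the ratio is 3.91.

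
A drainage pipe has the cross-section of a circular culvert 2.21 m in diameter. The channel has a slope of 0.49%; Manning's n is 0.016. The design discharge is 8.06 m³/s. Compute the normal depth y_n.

y_n = 1.38 m

Manning's equation rearranged: A R^(2/3) = nQ / (1·√S) = 0.016 × 8.06 / (√0.0049) = 1.842.
Try y = 1.5 m: A R^(2/3) = 2.075 — high.
Try y = 1.03 m: A R^(2/3) = 1.144 — low.
Try y = 1.38 m: A R^(2/3) = 1.843 — matches.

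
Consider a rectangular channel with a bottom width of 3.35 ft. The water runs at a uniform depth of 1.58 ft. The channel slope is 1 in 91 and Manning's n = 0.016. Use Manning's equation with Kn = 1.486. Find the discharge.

Q = 44.9 ft³/s

Flow area A = b·y = 3.35 × 1.58 = 5.293 ft². Wetted perimeter P = b + 2y = 3.35 + 2×1.58 = 6.51 ft.
Hydraulic radius R = A/P = 5.293/6.51 = 0.8131 ft.
Manning's equation: Q = (1.486/n) A R^(2/3) S^(1/2) = (1.486/0.016) × 5.293 × 0.8131^(2/3) × 0.01099^(1/2) = 44.9 ft³/s.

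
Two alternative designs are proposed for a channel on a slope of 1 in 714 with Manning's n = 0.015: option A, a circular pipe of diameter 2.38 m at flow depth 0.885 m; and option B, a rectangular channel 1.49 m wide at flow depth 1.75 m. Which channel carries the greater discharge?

channel B

Channel A: For a circular section of diameter D = 2.38 m at depth y = 0.885 m, the central angle is θ = 2 arccos(1 − 2y/D) = 2.623 rad. Then A = (D²/8)(θ − sin θ) = 1.507 m² and P = Dθ/2 = 3.122 m. Hydraulic radius R = A/P = 1.507/3.122 = 0.4826 m. Q_A = (1/0.015)·1.507·0.4826^(2/3)·√0.001401 = 2.313 m³/s.
Channel B: Flow area A = b·y = 1.49 × 1.75 = 2.607 m². Wetted perimeter P = b + 2y = 1.49 + 2×1.75 = 4.99 m. Hydraulic radius R = A/P = 2.607/4.99 = 0.5225 m. Q_B = (1/0.015)·2.607·0.5225^(2/3)·√0.001401 = 4.221 m³/s.
Q_A = 2.313 m³/s vs Q_B = 4.221 m³/s, so channel B carries more.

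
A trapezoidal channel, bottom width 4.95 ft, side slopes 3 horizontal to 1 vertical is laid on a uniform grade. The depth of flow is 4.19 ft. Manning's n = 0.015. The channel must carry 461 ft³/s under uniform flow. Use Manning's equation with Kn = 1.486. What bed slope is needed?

S = 0.0013

With bottom width b = 4.95 ft and side slope z = 3: A = (b + zy)y = (4.95 + 3×4.19)×4.19 = 73.41 ft²; P = b + 2y√(1+z²) = 4.95 + 2×4.19×3.162 = 31.45 ft.
Hydraulic radius R = A/P = 73.41/31.45 = 2.334 ft.
From Manning's equation, S = [nQ / (1.486 A R^(2/3))]² = [0.015 × 461 / (1.486 × 73.41 × 2.334^(2/3))]² = 0.0013.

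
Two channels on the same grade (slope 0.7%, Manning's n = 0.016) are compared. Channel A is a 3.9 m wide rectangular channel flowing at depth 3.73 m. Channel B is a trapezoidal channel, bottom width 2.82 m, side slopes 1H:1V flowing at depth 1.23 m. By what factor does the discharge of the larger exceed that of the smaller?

4.03

Channel A: Flow area A = b·y = 3.9 × 3.73 = 14.55 m². Wetted perimeter P = b + 2y = 3.9 + 2×3.73 = 11.36 m. Hydraulic radius R = A/P = 14.55/11.36 = 1.281 m. Q_A = (1/0.016)·14.55·1.281^(2/3)·√0.007 = 89.7 m³/s.
Channel B: With bottom width b = 2.82 m and side slope z = 1: A = (b + zy)y = (2.82 + 1×1.23)×1.23 = 4.981 m²; P = b + 2y√(1+z²) = 2.82 + 2×1.23×1.414 = 6.299 m. Hydraulic radius R = A/P = 4.981/6.299 = 0.7908 m. Q_B = (1/0.016)·4.981·0.7908^(2/3)·√0.007 = 22.28 m³/s.
The larger discharge is 89.7 m³/s and the smaller is 22.28 m³/s; the ratio is 4.03.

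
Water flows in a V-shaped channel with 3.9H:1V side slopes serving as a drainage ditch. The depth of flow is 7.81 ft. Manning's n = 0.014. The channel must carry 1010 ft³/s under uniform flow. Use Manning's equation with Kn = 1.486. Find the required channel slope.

S = 0.000271

For a triangular section with side slope z = 3.9: A = zy² = 3.9×7.81² = 237.9 ft²; P = 2y√(1+z²) = 2×7.81×4.026 = 62.89 ft.
Hydraulic radius R = A/P = 237.9/62.89 = 3.783 ft.
From Manning's equation, S = [nQ / (1.486 A R^(2/3))]² = [0.014 × 1010 / (1.486 × 237.9 × 3.783^(2/3))]² = 0.000271.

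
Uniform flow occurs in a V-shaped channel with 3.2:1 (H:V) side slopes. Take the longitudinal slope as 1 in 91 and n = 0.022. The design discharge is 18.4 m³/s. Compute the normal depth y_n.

Manning's equation rearranged: A R^(2/3) = nQ / (1·√S) = 0.022 × 18.4 / (√0.01099) = 3.862.
Try y = 1.56 m: A R^(2/3) = 6.397 — high.
Try y = 1.03 m: A R^(2/3) = 2.114 — low.
Try y = 1.29 m: A R^(2/3) = 3.854 — matches.

y_n = 1.29 m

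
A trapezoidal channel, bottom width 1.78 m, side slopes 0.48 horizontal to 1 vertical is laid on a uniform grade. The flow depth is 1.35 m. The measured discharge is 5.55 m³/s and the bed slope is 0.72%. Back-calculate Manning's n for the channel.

With bottom width b = 1.78 m and side slope z = 0.48: A = (b + zy)y = (1.78 + 0.48×1.35)×1.35 = 3.278 m²; P = b + 2y√(1+z²) = 1.78 + 2×1.35×1.109 = 4.775 m.
Hydraulic radius R = A/P = 3.278/4.775 = 0.6865 m.
Rearranging Manning's equation: n = (1/Q) A R^(2/3) S^(1/2) = (1/5.55) × 3.278 × 0.6865^(2/3) × √0.0072 = 0.039.

n = 0.039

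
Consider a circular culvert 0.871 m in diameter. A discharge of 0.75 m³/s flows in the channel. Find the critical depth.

At critical depth, Q² T / (g A³) = 1, i.e. A³/T = Q²/g = 0.75²/9.81 = 0.05734.
Trying y = 0.388 m: A³/T = 0.01952 — too small.
Trying y = 0.514 m: A³/T = 0.05719 — matches.

y_c = 0.514 m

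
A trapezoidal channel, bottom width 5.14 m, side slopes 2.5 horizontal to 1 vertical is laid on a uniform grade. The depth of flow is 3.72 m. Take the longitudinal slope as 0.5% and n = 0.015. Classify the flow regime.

supercritical

With bottom width b = 5.14 m and side slope z = 2.5: A = (b + zy)y = (5.14 + 2.5×3.72)×3.72 = 53.72 m²; P = b + 2y√(1+z²) = 5.14 + 2×3.72×2.693 = 25.17 m.
Hydraulic radius R = A/P = 53.72/25.17 = 2.134 m.
V = (1/n) R^(2/3) √S = (1/0.015) × 2.134^(2/3) × √0.005 = 7.814 m/s. Hydraulic depth D_h = A/T = 53.72/23.74 = 2.263 m.
Froude number Fr = V/√(g·D_h) = 7.814/√(9.81×2.263) = 1.66, which is greater than 1, so the flow is supercritical.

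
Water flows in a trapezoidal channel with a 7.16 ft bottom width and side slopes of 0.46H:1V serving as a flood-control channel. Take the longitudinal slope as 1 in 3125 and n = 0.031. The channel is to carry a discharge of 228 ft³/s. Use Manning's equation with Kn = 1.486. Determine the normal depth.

Manning's equation rearranged: A R^(2/3) = nQ / (1.486·√S) = 0.031 × 228 / (1.486 × √0.00032) = 265.9.
Trying y = 8.33 ft: A R^(2/3) = 214.7 — low.
Trying y = 9.39 ft: A R^(2/3) = 265.8 — close enough.

y_n = 9.39 ft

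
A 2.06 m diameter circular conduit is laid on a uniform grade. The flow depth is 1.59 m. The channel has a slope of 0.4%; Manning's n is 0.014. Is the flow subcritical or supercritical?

subcritical

For a circular section of diameter D = 2.06 m at depth y = 1.59 m, the central angle is θ = 2 arccos(1 − 2y/D) = 4.291 rad. Then A = (D²/8)(θ − sin θ) = 2.76 m² and P = Dθ/2 = 4.42 m.
Hydraulic radius R = A/P = 2.76/4.42 = 0.6245 m.
V = (1/n) R^(2/3) √S = (1/0.014) × 0.6245^(2/3) × √0.004 = 3.301 m/s. Hydraulic depth D_h = A/T = 2.76/1.729 = 1.597 m.
Froude number Fr = V/√(g·D_h) = 3.301/√(9.81×1.597) = 0.834, which is less than 1, so the flow is subcritical.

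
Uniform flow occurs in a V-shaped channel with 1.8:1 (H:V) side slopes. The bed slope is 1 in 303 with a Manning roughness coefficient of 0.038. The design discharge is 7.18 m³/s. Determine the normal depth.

y_n = 1.77 m

Manning's equation rearranged: A R^(2/3) = nQ / (1·√S) = 0.038 × 7.18 / (√0.0033) = 4.749.
Try y = 1.4 m: A R^(2/3) = 2.543 — too small.
Try y = 1.77 m: A R^(2/3) = 4.752 — matches.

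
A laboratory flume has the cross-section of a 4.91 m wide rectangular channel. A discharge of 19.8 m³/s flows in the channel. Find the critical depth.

For a rectangular channel, critical depth y_c = (q²/g)^(1/3) where q = Q/b = 19.8/4.91 = 4.033 m²/s.
So y_c = (4.033²/9.81)^(1/3) = 1.18 m.

y_c = 1.18 m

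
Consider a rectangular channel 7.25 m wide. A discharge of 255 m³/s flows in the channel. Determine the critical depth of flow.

y_c = 5.01 m

For a rectangular channel, critical depth y_c = (q²/g)^(1/3) where q = Q/b = 255/7.25 = 35.17 m²/s.
So y_c = (35.17²/9.81)^(1/3) = 5.01 m.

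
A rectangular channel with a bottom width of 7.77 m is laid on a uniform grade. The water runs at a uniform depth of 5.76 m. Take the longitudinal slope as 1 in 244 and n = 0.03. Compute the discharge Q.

Q = 167 m³/s

Flow area A = b·y = 7.77 × 5.76 = 44.76 m². Wetted perimeter P = b + 2y = 7.77 + 2×5.76 = 19.29 m.
Hydraulic radius R = A/P = 44.76/19.29 = 2.32 m.
Manning's equation: Q = (1/n) A R^(2/3) S^(1/2) = (1/0.03) × 44.76 × 2.32^(2/3) × 0.004098^(1/2) = 167 m³/s.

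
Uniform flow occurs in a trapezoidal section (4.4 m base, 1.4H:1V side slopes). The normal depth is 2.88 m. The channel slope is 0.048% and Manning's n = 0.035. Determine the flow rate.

With bottom width b = 4.4 m and side slope z = 1.4: A = (b + zy)y = (4.4 + 1.4×2.88)×2.88 = 24.28 m²; P = b + 2y√(1+z²) = 4.4 + 2×2.88×1.72 = 14.31 m.
Hydraulic radius R = A/P = 24.28/14.31 = 1.697 m.
Manning's equation: Q = (1/n) A R^(2/3) S^(1/2) = (1/0.035) × 24.28 × 1.697^(2/3) × 0.00048^(1/2) = 21.6 m³/s.

Q = 21.6 m³/s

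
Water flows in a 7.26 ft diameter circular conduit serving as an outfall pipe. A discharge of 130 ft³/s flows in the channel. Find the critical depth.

y_c = 2.91 ft

At critical depth, Q² T / (g A³) = 1, i.e. A³/T = Q²/g = 130²/32.2 = 524.8.
Trying y = 3.59 ft: A³/T = 1171 — too large.
Trying y = 2.36 ft: A³/T = 233.7 — too small.
Trying y = 2.91 ft: A³/T = 523.9 — ≈ 524.8.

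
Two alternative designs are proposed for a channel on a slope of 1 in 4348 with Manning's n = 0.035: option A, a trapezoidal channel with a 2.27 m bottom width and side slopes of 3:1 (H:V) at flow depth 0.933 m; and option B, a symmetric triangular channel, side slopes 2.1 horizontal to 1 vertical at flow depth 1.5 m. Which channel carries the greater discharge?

Channel A: With bottom width b = 2.27 m and side slope z = 3: A = (b + zy)y = (2.27 + 3×0.933)×0.933 = 4.729 m²; P = b + 2y√(1+z²) = 2.27 + 2×0.933×3.162 = 8.171 m. Hydraulic radius R = A/P = 4.729/8.171 = 0.5788 m. Q_A = (1/0.035)·4.729·0.5788^(2/3)·√0.00023 = 1.423 m³/s.
Channel B: For a triangular section with side slope z = 2.1: A = zy² = 2.1×1.5² = 4.725 m²; P = 2y√(1+z²) = 2×1.5×2.326 = 6.978 m. Hydraulic radius R = A/P = 4.725/6.978 = 0.6771 m. Q_B = (1/0.035)·4.725·0.6771^(2/3)·√0.00023 = 1.579 m³/s.
Q_A = 1.423 m³/s vs Q_B = 1.579 m³/s, so channel B carries more.

channel B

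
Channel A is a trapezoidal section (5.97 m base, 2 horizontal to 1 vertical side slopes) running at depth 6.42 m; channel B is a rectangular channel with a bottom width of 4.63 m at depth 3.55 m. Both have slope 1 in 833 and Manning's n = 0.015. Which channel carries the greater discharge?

channel A

Channel A: With bottom width b = 5.97 m and side slope z = 2: A = (b + zy)y = (5.97 + 2×6.42)×6.42 = 120.8 m²; P = b + 2y√(1+z²) = 5.97 + 2×6.42×2.236 = 34.68 m. Hydraulic radius R = A/P = 120.8/34.68 = 3.482 m. Q_A = (1/0.015)·120.8·3.482^(2/3)·√0.0012 = 640.8 m³/s.
Channel B: Flow area A = b·y = 4.63 × 3.55 = 16.44 m². Wetted perimeter P = b + 2y = 4.63 + 2×3.55 = 11.73 m. Hydraulic radius R = A/P = 16.44/11.73 = 1.401 m. Q_B = (1/0.015)·16.44·1.401^(2/3)·√0.0012 = 47.54 m³/s.
Q_A = 640.8 m³/s vs Q_B = 47.54 m³/s, so channel A carries more.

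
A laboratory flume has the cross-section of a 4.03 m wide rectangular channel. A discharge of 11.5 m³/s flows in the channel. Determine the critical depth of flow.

For a rectangular channel, critical depth y_c = (q²/g)^(1/3) where q = Q/b = 11.5/4.03 = 2.854 m²/s.
So y_c = (2.854²/9.81)^(1/3) = 0.94 m.

y_c = 0.94 m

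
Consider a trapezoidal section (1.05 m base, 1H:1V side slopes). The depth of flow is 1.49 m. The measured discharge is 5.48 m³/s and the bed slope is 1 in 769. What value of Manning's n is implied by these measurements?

With bottom width b = 1.05 m and side slope z = 1: A = (b + zy)y = (1.05 + 1×1.49)×1.49 = 3.785 m²; P = b + 2y√(1+z²) = 1.05 + 2×1.49×1.414 = 5.264 m.
Hydraulic radius R = A/P = 3.785/5.264 = 0.7189 m.
Rearranging Manning's equation: n = (1/Q) A R^(2/3) S^(1/2) = (1/5.48) × 3.785 × 0.7189^(2/3) × √0.0013 = 0.02.

n = 0.02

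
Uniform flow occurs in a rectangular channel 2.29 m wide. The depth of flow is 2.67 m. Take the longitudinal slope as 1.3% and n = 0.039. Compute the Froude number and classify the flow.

subcritical

Flow area A = b·y = 2.29 × 2.67 = 6.114 m². Wetted perimeter P = b + 2y = 2.29 + 2×2.67 = 7.63 m.
Hydraulic radius R = A/P = 6.114/7.63 = 0.8013 m.
V = (1/n) R^(2/3) √S = (1/0.039) × 0.8013^(2/3) × √0.013 = 2.522 m/s. Hydraulic depth D_h = A/T = 6.114/2.29 = 2.67 m.
Froude number Fr = V/√(g·D_h) = 2.522/√(9.81×2.67) = 0.493, which is less than 1, so the flow is subcritical.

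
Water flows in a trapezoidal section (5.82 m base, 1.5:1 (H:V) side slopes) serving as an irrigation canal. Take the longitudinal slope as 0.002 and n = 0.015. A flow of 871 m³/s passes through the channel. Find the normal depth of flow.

Manning's equation rearranged: A R^(2/3) = nQ / (1·√S) = 0.015 × 871 / (√0.002) = 292.1.
Try y = 8.75 m: A R^(2/3) = 447.5 — too large.
Try y = 5.87 m: A R^(2/3) = 185.7 — too small.
Try y = 7.23 m: A R^(2/3) = 292.3 — close enough.

y_n = 7.23 m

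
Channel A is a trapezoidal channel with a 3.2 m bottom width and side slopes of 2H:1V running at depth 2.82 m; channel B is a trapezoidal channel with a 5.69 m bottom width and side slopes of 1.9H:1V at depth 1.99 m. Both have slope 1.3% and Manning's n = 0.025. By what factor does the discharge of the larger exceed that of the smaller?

1.49

Channel A: With bottom width b = 3.2 m and side slope z = 2: A = (b + zy)y = (3.2 + 2×2.82)×2.82 = 24.93 m²; P = b + 2y√(1+z²) = 3.2 + 2×2.82×2.236 = 15.81 m. Hydraulic radius R = A/P = 24.93/15.81 = 1.577 m. Q_A = (1/0.025)·24.93·1.577^(2/3)·√0.013 = 154 m³/s.
Channel B: With bottom width b = 5.69 m and side slope z = 1.9: A = (b + zy)y = (5.69 + 1.9×1.99)×1.99 = 18.85 m²; P = b + 2y√(1+z²) = 5.69 + 2×1.99×2.147 = 14.24 m. Hydraulic radius R = A/P = 18.85/14.24 = 1.324 m. Q_B = (1/0.025)·18.85·1.324^(2/3)·√0.013 = 103.6 m³/s.
The larger discharge is 154 m³/s and the smaller is 103.6 m³/s; the ratio is 1.49.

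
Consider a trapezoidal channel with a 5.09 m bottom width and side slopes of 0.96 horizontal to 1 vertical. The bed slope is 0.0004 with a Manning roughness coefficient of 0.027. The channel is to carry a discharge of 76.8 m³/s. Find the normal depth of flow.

Manning's equation rearranged: A R^(2/3) = nQ / (1·√S) = 0.027 × 76.8 / (√0.0004) = 103.7.
Try y = 5.76 m: A R^(2/3) = 124.5 — over.
Try y = 4.52 m: A R^(2/3) = 76.79 — short.
Try y = 5.26 m: A R^(2/3) = 103.7 — close enough.

y_n = 5.26 m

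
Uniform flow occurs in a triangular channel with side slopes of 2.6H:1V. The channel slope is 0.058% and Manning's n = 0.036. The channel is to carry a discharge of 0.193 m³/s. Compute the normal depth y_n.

Manning's equation rearranged: A R^(2/3) = nQ / (1·√S) = 0.036 × 0.193 / (√0.00058) = 0.2885.
At y = 0.577 m: A R^(2/3) = 0.361 — too large.
At y = 0.468 m: A R^(2/3) = 0.2065 — too small.
At y = 0.531 m: A R^(2/3) = 0.2892 — close enough.

y_n = 0.531 m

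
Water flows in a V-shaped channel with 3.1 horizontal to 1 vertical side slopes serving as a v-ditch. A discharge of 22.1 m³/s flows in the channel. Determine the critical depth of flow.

At critical depth, Q² T / (g A³) = 1, i.e. A³/T = Q²/g = 22.1²/9.81 = 49.79.
At y = 1.96 m: A³/T = 139 — too large.
At y = 1.6 m: A³/T = 50.38 — ≈ 49.79.

y_c = 1.6 m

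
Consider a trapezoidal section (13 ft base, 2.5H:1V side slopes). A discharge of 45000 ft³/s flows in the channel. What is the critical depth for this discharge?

At critical depth, Q² T / (g A³) = 1, i.e. A³/T = Q²/g = 45000²/32.2 = 62890000.
Trying y = 20.5 ft: A³/T = 19780000 — too small.
Trying y = 32.1 ft: A³/T = 154600000 — too large.
Trying y = 26.4 ft: A³/T = 62560000 — close enough.

y_c = 26.4 ft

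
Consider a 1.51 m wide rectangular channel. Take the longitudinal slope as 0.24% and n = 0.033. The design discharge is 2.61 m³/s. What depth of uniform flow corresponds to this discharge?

y_n = 1.78 m

Manning's equation rearranged: A R^(2/3) = nQ / (1·√S) = 0.033 × 2.61 / (√0.0024) = 1.758.
Try y = 2.23 m: A R^(2/3) = 2.299 — high.
Try y = 1.53 m: A R^(2/3) = 1.466 — low.
Try y = 1.78 m: A R^(2/3) = 1.761 — matches.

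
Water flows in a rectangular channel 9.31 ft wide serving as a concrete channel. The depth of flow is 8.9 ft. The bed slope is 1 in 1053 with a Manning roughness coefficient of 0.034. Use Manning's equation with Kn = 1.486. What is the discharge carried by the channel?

Q = 235 ft³/s

Flow area A = b·y = 9.31 × 8.9 = 82.86 ft². Wetted perimeter P = b + 2y = 9.31 + 2×8.9 = 27.11 ft.
Hydraulic radius R = A/P = 82.86/27.11 = 3.056 ft.
Manning's equation: Q = (1.486/n) A R^(2/3) S^(1/2) = (1.486/0.034) × 82.86 × 3.056^(2/3) × 0.0009497^(1/2) = 235 ft³/s.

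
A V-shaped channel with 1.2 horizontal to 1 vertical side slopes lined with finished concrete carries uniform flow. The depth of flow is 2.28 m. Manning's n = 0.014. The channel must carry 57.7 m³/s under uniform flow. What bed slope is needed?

For a triangular section with side slope z = 1.2: A = zy² = 1.2×2.28² = 6.238 m²; P = 2y√(1+z²) = 2×2.28×1.562 = 7.123 m.
Hydraulic radius R = A/P = 6.238/7.123 = 0.8758 m.
From Manning's equation, S = [nQ / (1 A R^(2/3))]² = [0.014 × 57.7 / (1 × 6.238 × 0.8758^(2/3))]² = 0.02.

S = 0.02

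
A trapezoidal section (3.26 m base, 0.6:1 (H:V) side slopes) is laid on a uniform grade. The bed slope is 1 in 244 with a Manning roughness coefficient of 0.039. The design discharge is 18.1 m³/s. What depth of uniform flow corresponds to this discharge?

y_n = 2.16 m

Manning's equation rearranged: A R^(2/3) = nQ / (1·√S) = 0.039 × 18.1 / (√0.004098) = 11.03.
Try y = 1.68 m: A R^(2/3) = 7.165 — too small.
Try y = 2.6 m: A R^(2/3) = 15.26 — too large.
Try y = 2.16 m: A R^(2/3) = 11.03 — ≈ 11.03.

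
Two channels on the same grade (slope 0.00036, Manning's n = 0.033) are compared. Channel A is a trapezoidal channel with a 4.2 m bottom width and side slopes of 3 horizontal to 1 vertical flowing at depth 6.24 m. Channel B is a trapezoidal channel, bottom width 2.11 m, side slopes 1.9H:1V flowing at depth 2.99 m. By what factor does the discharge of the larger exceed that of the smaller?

Channel A: With bottom width b = 4.2 m and side slope z = 3: A = (b + zy)y = (4.2 + 3×6.24)×6.24 = 143 m²; P = b + 2y√(1+z²) = 4.2 + 2×6.24×3.162 = 43.67 m. Hydraulic radius R = A/P = 143/43.67 = 3.275 m. Q_A = (1/0.033)·143·3.275^(2/3)·√0.00036 = 181.4 m³/s.
Channel B: With bottom width b = 2.11 m and side slope z = 1.9: A = (b + zy)y = (2.11 + 1.9×2.99)×2.99 = 23.3 m²; P = b + 2y√(1+z²) = 2.11 + 2×2.99×2.147 = 14.95 m. Hydraulic radius R = A/P = 23.3/14.95 = 1.558 m. Q_B = (1/0.033)·23.3·1.558^(2/3)·√0.00036 = 18 m³/s.
The larger discharge is 181.4 m³/s and the smaller is 18 m³/s; the ratio is 10.1.

10.1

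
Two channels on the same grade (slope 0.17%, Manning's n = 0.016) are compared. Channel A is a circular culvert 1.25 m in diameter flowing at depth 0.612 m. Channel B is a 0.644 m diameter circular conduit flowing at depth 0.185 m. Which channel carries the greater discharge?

Channel A: For a circular section of diameter D = 1.25 m at depth y = 0.612 m, the central angle is θ = 2 arccos(1 − 2y/D) = 3.1 rad. Then A = (D²/8)(θ − sin θ) = 0.5973 m² and P = Dθ/2 = 1.937 m. Hydraulic radius R = A/P = 0.5973/1.937 = 0.3083 m. Q_A = (1/0.016)·0.5973·0.3083^(2/3)·√0.0017 = 0.7025 m³/s.
Channel B: For a circular section of diameter D = 0.644 m at depth y = 0.185 m, the central angle is θ = 2 arccos(1 − 2y/D) = 2.263 rad. Then A = (D²/8)(θ − sin θ) = 0.07738 m² and P = Dθ/2 = 0.7286 m. Hydraulic radius R = A/P = 0.07738/0.7286 = 0.1062 m. Q_B = (1/0.016)·0.07738·0.1062^(2/3)·√0.0017 = 0.04472 m³/s.
Q_A = 0.7025 m³/s vs Q_B = 0.04472 m³/s, so channel A carries more.

channel A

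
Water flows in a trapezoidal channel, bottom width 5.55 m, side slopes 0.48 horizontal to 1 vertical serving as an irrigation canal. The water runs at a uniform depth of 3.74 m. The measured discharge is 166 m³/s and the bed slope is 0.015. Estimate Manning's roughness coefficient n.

n = 0.032

With bottom width b = 5.55 m and side slope z = 0.48: A = (b + zy)y = (5.55 + 0.48×3.74)×3.74 = 27.47 m²; P = b + 2y√(1+z²) = 5.55 + 2×3.74×1.109 = 13.85 m.
Hydraulic radius R = A/P = 27.47/13.85 = 1.984 m.
Rearranging Manning's equation: n = (1/Q) A R^(2/3) S^(1/2) = (1/166) × 27.47 × 1.984^(2/3) × √0.015 = 0.032.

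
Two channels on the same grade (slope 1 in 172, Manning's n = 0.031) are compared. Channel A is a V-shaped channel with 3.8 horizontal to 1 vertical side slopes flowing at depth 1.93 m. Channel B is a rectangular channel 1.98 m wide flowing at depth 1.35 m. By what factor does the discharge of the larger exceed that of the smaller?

Channel A: For a triangular section with side slope z = 3.8: A = zy² = 3.8×1.93² = 14.15 m²; P = 2y√(1+z²) = 2×1.93×3.929 = 15.17 m. Hydraulic radius R = A/P = 14.15/15.17 = 0.9332 m. Q_A = (1/0.031)·14.15·0.9332^(2/3)·√0.005814 = 33.25 m³/s.
Channel B: Flow area A = b·y = 1.98 × 1.35 = 2.673 m². Wetted perimeter P = b + 2y = 1.98 + 2×1.35 = 4.68 m. Hydraulic radius R = A/P = 2.673/4.68 = 0.5712 m. Q_B = (1/0.031)·2.673·0.5712^(2/3)·√0.005814 = 4.526 m³/s.
The larger discharge is 33.25 m³/s and the smaller is 4.526 m³/s; the ratio is 7.35.

7.35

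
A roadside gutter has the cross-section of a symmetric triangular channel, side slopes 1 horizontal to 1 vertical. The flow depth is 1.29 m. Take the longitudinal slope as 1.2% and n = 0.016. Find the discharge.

Q = 6.75 m³/s

For a triangular section with side slope z = 1: A = zy² = 1×1.29² = 1.664 m²; P = 2y√(1+z²) = 2×1.29×1.414 = 3.649 m.
Hydraulic radius R = A/P = 1.664/3.649 = 0.4561 m.
Manning's equation: Q = (1/n) A R^(2/3) S^(1/2) = (1/0.016) × 1.664 × 0.4561^(2/3) × 0.012^(1/2) = 6.75 m³/s.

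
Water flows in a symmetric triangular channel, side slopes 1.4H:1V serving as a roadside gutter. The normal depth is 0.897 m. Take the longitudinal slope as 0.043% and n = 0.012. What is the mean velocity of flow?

For a triangular section with side slope z = 1.4: A = zy² = 1.4×0.897² = 1.126 m²; P = 2y√(1+z²) = 2×0.897×1.72 = 3.087 m.
Hydraulic radius R = A/P = 1.126/3.087 = 0.365 m.
From Manning's equation, V = (1/n) R^(2/3) S^(1/2) = (1/0.012) × 0.365^(2/3) × 0.00043^(1/2) = 0.883 m/s.

V = 0.883 m/s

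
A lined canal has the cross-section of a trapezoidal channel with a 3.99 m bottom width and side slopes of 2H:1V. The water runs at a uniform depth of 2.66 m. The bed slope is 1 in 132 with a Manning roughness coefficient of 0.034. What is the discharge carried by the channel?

Q = 85.2 m³/s

With bottom width b = 3.99 m and side slope z = 2: A = (b + zy)y = (3.99 + 2×2.66)×2.66 = 24.76 m²; P = b + 2y√(1+z²) = 3.99 + 2×2.66×2.236 = 15.89 m.
Hydraulic radius R = A/P = 24.76/15.89 = 1.559 m.
Manning's equation: Q = (1/n) A R^(2/3) S^(1/2) = (1/0.034) × 24.76 × 1.559^(2/3) × 0.007576^(1/2) = 85.2 m³/s.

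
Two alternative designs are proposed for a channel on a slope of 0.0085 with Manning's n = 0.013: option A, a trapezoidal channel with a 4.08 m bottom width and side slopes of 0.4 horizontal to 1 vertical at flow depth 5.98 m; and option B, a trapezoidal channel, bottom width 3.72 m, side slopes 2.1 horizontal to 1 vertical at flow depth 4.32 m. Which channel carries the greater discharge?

Channel A: With bottom width b = 4.08 m and side slope z = 0.4: A = (b + zy)y = (4.08 + 0.4×5.98)×5.98 = 38.7 m²; P = b + 2y√(1+z²) = 4.08 + 2×5.98×1.077 = 16.96 m. Hydraulic radius R = A/P = 38.7/16.96 = 2.282 m. Q_A = (1/0.013)·38.7·2.282^(2/3)·√0.0085 = 475.7 m³/s.
Channel B: With bottom width b = 3.72 m and side slope z = 2.1: A = (b + zy)y = (3.72 + 2.1×4.32)×4.32 = 55.26 m²; P = b + 2y√(1+z²) = 3.72 + 2×4.32×2.326 = 23.82 m. Hydraulic radius R = A/P = 55.26/23.82 = 2.32 m. Q_B = (1/0.013)·55.26·2.32^(2/3)·√0.0085 = 686.9 m³/s.
Q_A = 475.7 m³/s vs Q_B = 686.9 m³/s, so channel B carries more.

channel B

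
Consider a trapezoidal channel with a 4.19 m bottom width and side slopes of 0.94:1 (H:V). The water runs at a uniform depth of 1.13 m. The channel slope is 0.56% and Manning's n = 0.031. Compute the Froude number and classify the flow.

subcritical

With bottom width b = 4.19 m and side slope z = 0.94: A = (b + zy)y = (4.19 + 0.94×1.13)×1.13 = 5.935 m²; P = b + 2y√(1+z²) = 4.19 + 2×1.13×1.372 = 7.292 m.
Hydraulic radius R = A/P = 5.935/7.292 = 0.8139 m.
V = (1/n) R^(2/3) √S = (1/0.031) × 0.8139^(2/3) × √0.0056 = 2.104 m/s. Hydraulic depth D_h = A/T = 5.935/6.314 = 0.9399 m.
Froude number Fr = V/√(g·D_h) = 2.104/√(9.81×0.9399) = 0.693, which is less than 1, so the flow is subcritical.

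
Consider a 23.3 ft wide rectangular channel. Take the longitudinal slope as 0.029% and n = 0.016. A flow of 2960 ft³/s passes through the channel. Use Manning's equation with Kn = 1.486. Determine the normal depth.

Manning's equation rearranged: A R^(2/3) = nQ / (1.486·√S) = 0.016 × 2960 / (1.486 × √0.00029) = 1872.
Try y = 23.9 ft: A R^(2/3) = 2196 — over.
Try y = 18.8 ft: A R^(2/3) = 1632 — short.
Try y = 21 ft: A R^(2/3) = 1874 — close enough.

y_n = 21 ft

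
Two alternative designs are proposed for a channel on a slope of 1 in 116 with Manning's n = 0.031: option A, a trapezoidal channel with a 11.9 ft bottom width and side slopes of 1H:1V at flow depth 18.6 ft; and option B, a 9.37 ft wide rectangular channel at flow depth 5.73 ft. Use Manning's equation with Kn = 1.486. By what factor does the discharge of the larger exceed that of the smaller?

23.9

Channel A: With bottom width b = 11.9 ft and side slope z = 1: A = (b + zy)y = (11.9 + 1×18.6)×18.6 = 567.3 ft²; P = b + 2y√(1+z²) = 11.9 + 2×18.6×1.414 = 64.51 ft. Hydraulic radius R = A/P = 567.3/64.51 = 8.794 ft. Q_A = (1.486/0.031)·567.3·8.794^(2/3)·√0.008621 = 10760 ft³/s.
Channel B: Flow area A = b·y = 9.37 × 5.73 = 53.69 ft². Wetted perimeter P = b + 2y = 9.37 + 2×5.73 = 20.83 ft. Hydraulic radius R = A/P = 53.69/20.83 = 2.578 ft. Q_B = (1.486/0.031)·53.69·2.578^(2/3)·√0.008621 = 449.2 ft³/s.
The larger discharge is 10760 ft³/s and the smaller is 449.2 ft³/s; the ratio is 23.9.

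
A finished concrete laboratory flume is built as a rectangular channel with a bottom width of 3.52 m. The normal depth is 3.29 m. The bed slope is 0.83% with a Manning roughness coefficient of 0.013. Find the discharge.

Flow area A = b·y = 3.52 × 3.29 = 11.58 m². Wetted perimeter P = b + 2y = 3.52 + 2×3.29 = 10.1 m.
Hydraulic radius R = A/P = 11.58/10.1 = 1.147 m.
Manning's equation: Q = (1/n) A R^(2/3) S^(1/2) = (1/0.013) × 11.58 × 1.147^(2/3) × 0.0083^(1/2) = 88.9 m³/s.

Q = 88.9 m³/s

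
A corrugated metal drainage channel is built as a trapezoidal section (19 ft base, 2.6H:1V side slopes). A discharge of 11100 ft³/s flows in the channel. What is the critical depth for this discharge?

At critical depth, Q² T / (g A³) = 1, i.e. A³/T = Q²/g = 11100²/32.2 = 3826000.
Trying y = 15.4 ft: A³/T = 7586000 — too large.
Trying y = 9.61 ft: A³/T = 1095000 — too small.
Trying y = 13.1 ft: A³/T = 3855000 — matches.

y_c = 13.1 ft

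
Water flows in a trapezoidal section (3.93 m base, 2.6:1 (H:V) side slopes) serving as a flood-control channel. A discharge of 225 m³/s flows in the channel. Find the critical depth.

y_c = 3.66 m

At critical depth, Q² T / (g A³) = 1, i.e. A³/T = Q²/g = 225²/9.81 = 5161.
Try y = 2.54 m: A³/T = 1118 — low.
Try y = 4.39 m: A³/T = 11420 — high.
Try y = 3.66 m: A³/T = 5191 — matches.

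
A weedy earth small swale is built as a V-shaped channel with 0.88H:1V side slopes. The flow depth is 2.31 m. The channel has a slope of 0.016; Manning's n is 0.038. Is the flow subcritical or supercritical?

subcritical

For a triangular section with side slope z = 0.88: A = zy² = 0.88×2.31² = 4.696 m²; P = 2y√(1+z²) = 2×2.31×1.332 = 6.154 m.
Hydraulic radius R = A/P = 4.696/6.154 = 0.763 m.
V = (1/n) R^(2/3) √S = (1/0.038) × 0.763^(2/3) × √0.016 = 2.78 m/s. Hydraulic depth D_h = A/T = 4.696/4.066 = 1.155 m.
Froude number Fr = V/√(g·D_h) = 2.78/√(9.81×1.155) = 0.826, which is less than 1, so the flow is subcritical.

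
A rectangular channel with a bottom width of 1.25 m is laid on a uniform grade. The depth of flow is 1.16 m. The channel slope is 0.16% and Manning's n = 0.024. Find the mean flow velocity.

Flow area A = b·y = 1.25 × 1.16 = 1.45 m². Wetted perimeter P = b + 2y = 1.25 + 2×1.16 = 3.57 m.
Hydraulic radius R = A/P = 1.45/3.57 = 0.4062 m.
From Manning's equation, V = (1/n) R^(2/3) S^(1/2) = (1/0.024) × 0.4062^(2/3) × 0.0016^(1/2) = 0.914 m/s.

V = 0.914 m/s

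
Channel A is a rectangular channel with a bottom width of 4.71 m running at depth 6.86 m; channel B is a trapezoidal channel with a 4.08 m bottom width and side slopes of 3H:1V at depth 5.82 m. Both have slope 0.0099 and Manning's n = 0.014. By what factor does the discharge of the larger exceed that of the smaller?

5.63

Channel A: Flow area A = b·y = 4.71 × 6.86 = 32.31 m². Wetted perimeter P = b + 2y = 4.71 + 2×6.86 = 18.43 m. Hydraulic radius R = A/P = 32.31/18.43 = 1.753 m. Q_A = (1/0.014)·32.31·1.753^(2/3)·√0.0099 = 333.9 m³/s.
Channel B: With bottom width b = 4.08 m and side slope z = 3: A = (b + zy)y = (4.08 + 3×5.82)×5.82 = 125.4 m²; P = b + 2y√(1+z²) = 4.08 + 2×5.82×3.162 = 40.89 m. Hydraulic radius R = A/P = 125.4/40.89 = 3.066 m. Q_B = (1/0.014)·125.4·3.066^(2/3)·√0.0099 = 1880 m³/s.
The larger discharge is 1880 m³/s and the smaller is 333.9 m³/s; the ratio is 5.63.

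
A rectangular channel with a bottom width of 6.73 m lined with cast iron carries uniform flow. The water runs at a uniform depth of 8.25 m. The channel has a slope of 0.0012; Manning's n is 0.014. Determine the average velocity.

Flow area A = b·y = 6.73 × 8.25 = 55.52 m². Wetted perimeter P = b + 2y = 6.73 + 2×8.25 = 23.23 m.
Hydraulic radius R = A/P = 55.52/23.23 = 2.39 m.
From Manning's equation, V = (1/n) R^(2/3) S^(1/2) = (1/0.014) × 2.39^(2/3) × 0.0012^(1/2) = 4.42 m/s.

V = 4.42 m/s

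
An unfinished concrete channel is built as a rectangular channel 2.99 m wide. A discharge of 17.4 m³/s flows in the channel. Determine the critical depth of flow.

y_c = 1.51 m

For a rectangular channel, critical depth y_c = (q²/g)^(1/3) where q = Q/b = 17.4/2.99 = 5.819 m²/s.
So y_c = (5.819²/9.81)^(1/3) = 1.51 m.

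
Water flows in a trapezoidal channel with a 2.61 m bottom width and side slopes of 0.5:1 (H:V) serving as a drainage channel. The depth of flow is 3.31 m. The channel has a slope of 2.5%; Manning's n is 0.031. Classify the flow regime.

supercritical

With bottom width b = 2.61 m and side slope z = 0.5: A = (b + zy)y = (2.61 + 0.5×3.31)×3.31 = 14.12 m²; P = b + 2y√(1+z²) = 2.61 + 2×3.31×1.118 = 10.01 m.
Hydraulic radius R = A/P = 14.12/10.01 = 1.41 m.
V = (1/n) R^(2/3) √S = (1/0.031) × 1.41^(2/3) × √0.025 = 6.414 m/s. Hydraulic depth D_h = A/T = 14.12/5.92 = 2.385 m.
Froude number Fr = V/√(g·D_h) = 6.414/√(9.81×2.385) = 1.33, which is greater than 1, so the flow is supercritical.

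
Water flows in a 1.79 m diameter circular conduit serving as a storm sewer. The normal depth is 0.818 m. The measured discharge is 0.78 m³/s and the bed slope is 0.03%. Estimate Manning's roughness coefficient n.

For a circular section of diameter D = 1.79 m at depth y = 0.818 m, the central angle is θ = 2 arccos(1 − 2y/D) = 2.969 rad. Then A = (D²/8)(θ − sin θ) = 1.121 m² and P = Dθ/2 = 2.658 m.
Hydraulic radius R = A/P = 1.121/2.658 = 0.4217 m.
Rearranging Manning's equation: n = (1/Q) A R^(2/3) S^(1/2) = (1/0.78) × 1.121 × 0.4217^(2/3) × √0.0003 = 0.014.

n = 0.014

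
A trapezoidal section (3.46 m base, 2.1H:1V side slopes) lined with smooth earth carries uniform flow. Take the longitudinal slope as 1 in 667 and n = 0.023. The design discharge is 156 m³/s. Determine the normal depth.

Manning's equation rearranged: A R^(2/3) = nQ / (1·√S) = 0.023 × 156 / (√0.001499) = 92.66.
Try y = 2.92 m: A R^(2/3) = 39 — short.
Try y = 4.29 m: A R^(2/3) = 92.78 — ≈ 92.66.

y_n = 4.29 m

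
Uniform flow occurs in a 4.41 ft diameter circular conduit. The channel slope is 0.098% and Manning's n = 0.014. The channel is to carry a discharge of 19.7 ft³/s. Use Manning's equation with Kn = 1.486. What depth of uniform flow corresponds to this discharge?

y_n = 1.84 ft

Manning's equation rearranged: A R^(2/3) = nQ / (1.486·√S) = 0.014 × 19.7 / (1.486 × √0.00098) = 5.929.
At y = 1.63 ft: A R^(2/3) = 4.748 — too small.
At y = 2.33 ft: A R^(2/3) = 8.94 — too large.
At y = 1.84 ft: A R^(2/3) = 5.931 — ≈ 5.929.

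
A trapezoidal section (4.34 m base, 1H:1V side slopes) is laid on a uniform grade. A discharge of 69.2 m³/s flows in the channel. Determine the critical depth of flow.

y_c = 2.44 m

At critical depth, Q² T / (g A³) = 1, i.e. A³/T = Q²/g = 69.2²/9.81 = 488.1.
Try y = 2.86 m: A³/T = 868 — too large.
Try y = 1.85 m: A³/T = 186.8 — too small.
Try y = 2.44 m: A³/T = 491.1 — matches.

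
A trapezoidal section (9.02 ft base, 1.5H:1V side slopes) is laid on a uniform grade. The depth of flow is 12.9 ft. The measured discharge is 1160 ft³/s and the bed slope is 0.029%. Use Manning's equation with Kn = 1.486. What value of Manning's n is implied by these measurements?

With bottom width b = 9.02 ft and side slope z = 1.5: A = (b + zy)y = (9.02 + 1.5×12.9)×12.9 = 366 ft²; P = b + 2y√(1+z²) = 9.02 + 2×12.9×1.803 = 55.53 ft.
Hydraulic radius R = A/P = 366/55.53 = 6.59 ft.
Rearranging Manning's equation: n = (1.486/Q) A R^(2/3) S^(1/2) = (1.486/1160) × 366 × 6.59^(2/3) × √0.00029 = 0.0281.

n = 0.0281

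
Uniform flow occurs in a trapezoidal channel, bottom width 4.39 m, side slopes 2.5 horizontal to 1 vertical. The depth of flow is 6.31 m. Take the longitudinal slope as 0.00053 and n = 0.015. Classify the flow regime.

subcritical

With bottom width b = 4.39 m and side slope z = 2.5: A = (b + zy)y = (4.39 + 2.5×6.31)×6.31 = 127.2 m²; P = b + 2y√(1+z²) = 4.39 + 2×6.31×2.693 = 38.37 m.
Hydraulic radius R = A/P = 127.2/38.37 = 3.316 m.
V = (1/n) R^(2/3) √S = (1/0.015) × 3.316^(2/3) × √0.00053 = 3.413 m/s. Hydraulic depth D_h = A/T = 127.2/35.94 = 3.54 m.
Froude number Fr = V/√(g·D_h) = 3.413/√(9.81×3.54) = 0.579, which is less than 1, so the flow is subcritical.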